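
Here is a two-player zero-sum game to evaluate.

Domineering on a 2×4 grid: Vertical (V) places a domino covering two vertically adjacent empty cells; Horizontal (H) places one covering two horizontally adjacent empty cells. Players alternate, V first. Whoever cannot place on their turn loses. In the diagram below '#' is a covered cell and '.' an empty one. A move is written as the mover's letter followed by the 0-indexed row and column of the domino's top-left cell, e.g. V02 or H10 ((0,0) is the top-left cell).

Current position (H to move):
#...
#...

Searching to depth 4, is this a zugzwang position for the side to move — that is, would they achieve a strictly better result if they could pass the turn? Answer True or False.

zugzwang(#.../#..., H) = False

[#.../#...] H move#1: H01:+1/###./#...*, H02:+1/#.##/#..., H11:+1/#.../###., H12:+1/#.../#.##
[###./#...] V move#2: V03:-1/####/#..#*
[####/#..#] H move#3: H11:+1/####/####*
[####/####] end (terminal -1, V#4); searched #.../#... to 4
suppose H passes — search the same position with V to move:
pass> [#.../#...] V move#1: V01:-1/##../##.., V02:+1/#.#./#.#.*, V03:-1/#..#/#..#
pass> [#.#./#.#.] end (terminal -1, H#2); searched #.../#... to 4
for H: play +1, pass -1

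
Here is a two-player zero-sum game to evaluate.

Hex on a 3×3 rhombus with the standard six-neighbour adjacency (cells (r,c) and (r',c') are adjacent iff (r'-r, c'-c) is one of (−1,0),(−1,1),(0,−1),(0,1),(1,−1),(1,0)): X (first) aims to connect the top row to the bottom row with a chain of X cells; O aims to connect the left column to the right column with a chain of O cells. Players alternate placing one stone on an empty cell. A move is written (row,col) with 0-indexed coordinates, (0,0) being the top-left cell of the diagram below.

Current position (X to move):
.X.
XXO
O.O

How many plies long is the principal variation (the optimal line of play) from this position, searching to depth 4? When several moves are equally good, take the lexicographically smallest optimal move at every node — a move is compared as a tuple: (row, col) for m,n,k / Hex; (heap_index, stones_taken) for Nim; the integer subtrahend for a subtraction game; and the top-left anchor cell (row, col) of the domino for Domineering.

ply 1, X at .X./XXO/O.O | (0,0)=-1→XX./XXO/O.O; (0,2)=-1→.XX/XXO/O.O; (2,1)=+1→.X./XXO/OXO*
ply 2: .X./XXO/OXO is terminal -1 (O); from .X./XXO/O.O depth 4

PV length from [.X./XXO/O.O]: 1 ply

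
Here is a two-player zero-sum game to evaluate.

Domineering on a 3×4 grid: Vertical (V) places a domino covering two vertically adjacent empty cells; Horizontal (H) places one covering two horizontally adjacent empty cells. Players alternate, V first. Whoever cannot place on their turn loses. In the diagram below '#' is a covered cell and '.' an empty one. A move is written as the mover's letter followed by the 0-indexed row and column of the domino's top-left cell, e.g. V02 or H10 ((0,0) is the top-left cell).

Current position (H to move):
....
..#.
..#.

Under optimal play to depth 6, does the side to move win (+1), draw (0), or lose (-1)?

value(..../..#./..#., H) = +1

p1 H@[..../..#./..#.]: H00[##../..#./..#.]-1 H01[.##./..#./..#.]-1 H02[..##/..#./..#.]-1 H10[..../###./..#.]+1* H20[..../..#./###.]-1
p2 V@[..../###./..#.]: V03[...#/####/..#.]-1* V13[..../####/..##]-1
p3 H@[...#/####/..#.]: H00[##.#/####/..#.]+1* H01[.###/####/..#.]+1 H20[...#/####/###.]+1
p4 V@[##.#/####/..#.] terminal -1; root [..../..#./..#.] d6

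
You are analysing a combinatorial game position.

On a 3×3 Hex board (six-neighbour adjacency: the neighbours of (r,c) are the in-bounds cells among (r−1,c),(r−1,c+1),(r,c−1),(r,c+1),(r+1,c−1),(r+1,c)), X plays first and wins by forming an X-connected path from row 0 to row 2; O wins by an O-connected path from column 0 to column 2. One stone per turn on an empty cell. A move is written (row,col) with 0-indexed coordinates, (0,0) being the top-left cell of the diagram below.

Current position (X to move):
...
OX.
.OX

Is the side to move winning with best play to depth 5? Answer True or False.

p1 X@[.../OX./.OX]: (0,0)[X../OX./.OX]+1* (0,1)[.X./OX./.OX]+1 (0,2)[..X/OX./.OX]+1 (1,2)[.../OXX/.OX]+1 (2,0)[.../OX./XOX]+1
p2 O@[X../OX./.OX]: (0,1)[XO./OX./.OX]-1* (0,2)[X.O/OX./.OX]-1 (1,2)[X../OXO/.OX]-1 (2,0)[X../OX./OOX]-1
p3 X@[XO./OX./.OX]: (0,2)[XOX/OX./.OX]+1* (1,2)[XO./OXX/.OX]-1 (2,0)[XO./OX./XOX]-1
p4 O@[XOX/OX./.OX]: (1,2)[XOX/OXO/.OX]-1* (2,0)[XOX/OX./OOX]-1
p5 X@[XOX/OXO/.OX]: (2,0)[XOX/OXO/XOX]+1*
p6 O@[XOX/OXO/XOX] terminal -1; root [.../OX./.OX] d5

X winning at [.../OX./.OX]: True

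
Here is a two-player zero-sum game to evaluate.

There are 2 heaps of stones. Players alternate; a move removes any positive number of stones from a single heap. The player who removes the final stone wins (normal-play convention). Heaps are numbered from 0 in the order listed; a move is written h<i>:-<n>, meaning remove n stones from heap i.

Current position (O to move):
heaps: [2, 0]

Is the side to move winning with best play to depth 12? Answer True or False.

O winning at [(2,0)]: True

ply 1, O at (2,0) | h0:-1=-1→(1,0); h0:-2=+1→(0,0)*
ply 2: (0,0) is terminal -1 (X); from (2,0) depth 12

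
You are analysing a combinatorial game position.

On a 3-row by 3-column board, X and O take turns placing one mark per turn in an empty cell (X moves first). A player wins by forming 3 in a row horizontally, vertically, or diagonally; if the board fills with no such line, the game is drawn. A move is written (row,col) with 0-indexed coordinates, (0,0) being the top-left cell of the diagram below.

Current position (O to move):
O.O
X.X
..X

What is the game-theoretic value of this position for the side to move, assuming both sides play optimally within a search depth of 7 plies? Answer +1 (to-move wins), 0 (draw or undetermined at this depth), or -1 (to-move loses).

value(O.O/X.X/..X, O) = +1

p1 O@[O.O/X.X/..X]: (0,1)[OOO/X.X/..X]+1* (1,1)[O.O/XOX/..X]+1 (2,0)[O.O/X.X/O.X]-1 (2,1)[O.O/X.X/.OX]-1
p2 X@[OOO/X.X/..X] terminal -1; root [O.O/X.X/..X] d7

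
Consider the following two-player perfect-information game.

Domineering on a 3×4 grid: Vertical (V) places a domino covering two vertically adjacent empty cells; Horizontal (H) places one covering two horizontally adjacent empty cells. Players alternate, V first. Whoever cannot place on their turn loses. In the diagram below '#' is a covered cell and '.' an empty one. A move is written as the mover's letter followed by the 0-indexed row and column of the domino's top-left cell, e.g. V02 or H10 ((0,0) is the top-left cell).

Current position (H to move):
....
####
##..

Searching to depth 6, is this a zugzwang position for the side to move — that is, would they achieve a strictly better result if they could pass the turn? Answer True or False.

p1 H@[..../####/##..]: H00[##../####/##..]+1* H01[.##./####/##..]+1 H02[..##/####/##..]+1 H22[..../####/####]+1
p2 V@[##../####/##..] terminal -1; root [..../####/##..] d6
suppose H passes — search the same position with V to move:
pass> p1 V@[..../####/##..] terminal -1; root [..../####/##..] d6
for H: play +1, pass +1

zugzwang(..../####/##.., H) = False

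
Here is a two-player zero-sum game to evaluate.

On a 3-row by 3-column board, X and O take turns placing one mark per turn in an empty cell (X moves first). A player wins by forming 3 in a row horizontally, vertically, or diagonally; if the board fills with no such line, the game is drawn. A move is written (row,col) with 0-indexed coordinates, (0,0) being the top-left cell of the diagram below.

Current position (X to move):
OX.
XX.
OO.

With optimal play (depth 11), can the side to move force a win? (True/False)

X winning at [OX./XX./OO.]: True

ply 1, X at OX./XX./OO. | (0,2)=-1→OXX/XX./OO.; (1,2)=+1→OX./XXX/OO.*; (2,2)=+0→OX./XX./OOX
ply 2: OX./XXX/OO. is terminal -1 (O); from OX./XX./OO. depth 11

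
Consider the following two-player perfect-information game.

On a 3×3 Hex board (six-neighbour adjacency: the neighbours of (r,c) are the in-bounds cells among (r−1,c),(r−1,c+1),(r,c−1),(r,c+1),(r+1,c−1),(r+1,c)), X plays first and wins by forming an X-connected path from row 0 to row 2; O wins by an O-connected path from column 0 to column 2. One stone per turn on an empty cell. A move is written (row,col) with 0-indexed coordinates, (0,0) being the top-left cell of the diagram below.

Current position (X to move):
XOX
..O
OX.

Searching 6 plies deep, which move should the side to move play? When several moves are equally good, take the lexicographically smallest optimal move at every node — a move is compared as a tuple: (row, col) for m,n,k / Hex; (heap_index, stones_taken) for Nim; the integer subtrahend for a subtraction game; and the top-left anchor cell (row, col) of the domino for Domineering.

X's best at [XOX/..O/OX.]: (1,1)

ply 1, X at XOX/..O/OX. | (1,0)=-1→XOX/X.O/OX.; (1,1)=+1→XOX/.XO/OX.*; (2,2)=-1→XOX/..O/OXX
ply 2: XOX/.XO/OX. is terminal -1 (O); from XOX/..O/OX. depth 6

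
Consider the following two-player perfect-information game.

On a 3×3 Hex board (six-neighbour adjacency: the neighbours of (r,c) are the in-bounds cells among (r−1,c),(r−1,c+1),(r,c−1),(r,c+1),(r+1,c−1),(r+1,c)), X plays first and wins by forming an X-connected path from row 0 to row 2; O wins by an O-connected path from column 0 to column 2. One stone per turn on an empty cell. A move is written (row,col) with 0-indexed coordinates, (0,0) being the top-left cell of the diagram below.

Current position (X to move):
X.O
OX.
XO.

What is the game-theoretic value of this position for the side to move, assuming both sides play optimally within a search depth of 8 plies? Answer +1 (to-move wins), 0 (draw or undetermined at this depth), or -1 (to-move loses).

p1 X@[X.O/OX./XO.]: (0,1)[XXO/OX./XO.]+1* (1,2)[X.O/OXX/XO.]-1 (2,2)[X.O/OX./XOX]-1
p2 O@[XXO/OX./XO.] terminal -1; root [X.O/OX./XO.] d8

value(X.O/OX./XO., X) = +1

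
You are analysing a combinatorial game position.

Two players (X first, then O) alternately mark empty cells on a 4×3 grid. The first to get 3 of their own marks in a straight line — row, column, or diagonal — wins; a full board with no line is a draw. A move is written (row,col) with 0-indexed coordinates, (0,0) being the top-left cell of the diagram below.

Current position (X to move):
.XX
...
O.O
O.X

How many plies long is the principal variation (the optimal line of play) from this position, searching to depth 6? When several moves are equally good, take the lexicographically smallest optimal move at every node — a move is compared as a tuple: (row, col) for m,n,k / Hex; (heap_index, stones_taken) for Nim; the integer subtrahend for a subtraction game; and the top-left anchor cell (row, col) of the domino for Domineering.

p1 X@[.XX/.../O.O/O.X]: (0,0)[XXX/.../O.O/O.X]+1* (1,0)[.XX/X../O.O/O.X]-1 (1,1)[.XX/.X./O.O/O.X]-1 (1,2)[.XX/..X/O.O/O.X]-1 (2,1)[.XX/.../OXO/O.X]-1 (3,1)[.XX/.../O.O/OXX]-1
p2 O@[XXX/.../O.O/O.X] terminal -1; root [.XX/.../O.O/O.X] d6

PV length from [.XX/.../O.O/O.X]: 1 ply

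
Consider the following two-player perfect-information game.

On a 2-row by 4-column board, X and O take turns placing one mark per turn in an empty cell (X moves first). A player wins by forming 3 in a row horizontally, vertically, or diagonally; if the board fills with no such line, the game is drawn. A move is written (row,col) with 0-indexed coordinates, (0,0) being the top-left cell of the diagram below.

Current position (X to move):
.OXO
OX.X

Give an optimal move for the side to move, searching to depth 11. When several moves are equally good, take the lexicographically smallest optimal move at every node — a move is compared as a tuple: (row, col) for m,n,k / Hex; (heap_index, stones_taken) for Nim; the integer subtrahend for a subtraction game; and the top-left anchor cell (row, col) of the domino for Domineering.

X's best at [.OXO/OX.X]: (1,2)

p1 X@[.OXO/OX.X]: (0,0)[XOXO/OX.X]+0 (1,2)[.OXO/OXXX]+1*
p2 O@[.OXO/OXXX] terminal -1; root [.OXO/OX.X] d11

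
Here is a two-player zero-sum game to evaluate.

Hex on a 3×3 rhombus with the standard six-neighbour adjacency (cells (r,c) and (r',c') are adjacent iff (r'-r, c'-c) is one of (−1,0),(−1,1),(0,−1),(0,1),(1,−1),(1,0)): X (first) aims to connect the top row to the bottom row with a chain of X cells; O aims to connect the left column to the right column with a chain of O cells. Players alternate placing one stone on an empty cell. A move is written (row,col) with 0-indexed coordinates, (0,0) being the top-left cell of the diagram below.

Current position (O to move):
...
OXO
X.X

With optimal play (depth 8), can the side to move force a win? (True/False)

ply 1, O at .../OXO/X.X | (0,0)=-1→O../OXO/X.X*; (0,1)=-1→.O./OXO/X.X; (0,2)=-1→..O/OXO/X.X; (2,1)=-1→.../OXO/XOX
ply 2, X at O../OXO/X.X | (0,1)=+1→OX./OXO/X.X*; (0,2)=+1→O.X/OXO/X.X; (2,1)=+1→O../OXO/XXX
ply 3: OX./OXO/X.X is terminal -1 (O); from .../OXO/X.X depth 8

O winning at [.../OXO/X.X]: False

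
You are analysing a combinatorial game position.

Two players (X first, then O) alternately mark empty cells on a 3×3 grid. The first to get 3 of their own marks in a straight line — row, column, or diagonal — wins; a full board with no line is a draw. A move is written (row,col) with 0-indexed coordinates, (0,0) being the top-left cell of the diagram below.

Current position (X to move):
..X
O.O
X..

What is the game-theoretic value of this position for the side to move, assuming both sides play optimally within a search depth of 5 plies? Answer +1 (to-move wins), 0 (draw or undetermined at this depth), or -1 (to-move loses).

ply 1, X at ..X/O.O/X.. | (0,0)=-1→X.X/O.O/X..; (0,1)=-1→.XX/O.O/X..; (1,1)=+1→..X/OXO/X..*; (2,1)=-1→..X/O.O/XX.; (2,2)=-1→..X/O.O/X.X
ply 2: ..X/OXO/X.. is terminal -1 (O); from ..X/O.O/X.. depth 5

value(..X/O.O/X.., X) = +1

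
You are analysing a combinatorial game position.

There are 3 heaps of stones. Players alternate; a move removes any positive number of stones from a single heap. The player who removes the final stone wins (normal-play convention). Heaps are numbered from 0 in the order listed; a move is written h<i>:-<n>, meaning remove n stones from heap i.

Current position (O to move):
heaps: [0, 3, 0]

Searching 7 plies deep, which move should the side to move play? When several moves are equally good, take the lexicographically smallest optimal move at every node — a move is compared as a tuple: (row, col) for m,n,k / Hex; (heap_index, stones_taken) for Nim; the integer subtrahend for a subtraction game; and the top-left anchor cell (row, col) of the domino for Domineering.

ply 1, O at (0,3,0) | h1:-1=-1→(0,2,0); h1:-2=-1→(0,1,0); h1:-3=+1→(0,0,0)*
ply 2: (0,0,0) is terminal -1 (X); from (0,3,0) depth 7

O's best at [(0,3,0)]: h1:-3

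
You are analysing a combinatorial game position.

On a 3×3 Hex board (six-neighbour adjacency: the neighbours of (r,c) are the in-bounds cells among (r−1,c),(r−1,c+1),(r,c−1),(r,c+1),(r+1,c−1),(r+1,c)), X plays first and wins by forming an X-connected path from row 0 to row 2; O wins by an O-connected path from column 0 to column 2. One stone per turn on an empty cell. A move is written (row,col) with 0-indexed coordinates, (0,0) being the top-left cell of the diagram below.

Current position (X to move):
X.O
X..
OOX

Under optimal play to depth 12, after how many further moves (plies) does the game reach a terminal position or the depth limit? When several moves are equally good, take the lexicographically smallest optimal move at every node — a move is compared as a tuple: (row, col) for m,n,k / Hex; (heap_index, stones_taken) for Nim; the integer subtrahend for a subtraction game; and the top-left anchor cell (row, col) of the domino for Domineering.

p1 X@[X.O/X../OOX]: (0,1)[XXO/X../OOX]-1* (1,1)[X.O/XX./OOX]-1 (1,2)[X.O/X.X/OOX]-1
p2 O@[XXO/X../OOX]: (1,1)[XXO/XO./OOX]+1* (1,2)[XXO/X.O/OOX]+1
p3 X@[XXO/XO./OOX] terminal -1; root [X.O/X../OOX] d12

PV length from [X.O/X../OOX]: 2 plies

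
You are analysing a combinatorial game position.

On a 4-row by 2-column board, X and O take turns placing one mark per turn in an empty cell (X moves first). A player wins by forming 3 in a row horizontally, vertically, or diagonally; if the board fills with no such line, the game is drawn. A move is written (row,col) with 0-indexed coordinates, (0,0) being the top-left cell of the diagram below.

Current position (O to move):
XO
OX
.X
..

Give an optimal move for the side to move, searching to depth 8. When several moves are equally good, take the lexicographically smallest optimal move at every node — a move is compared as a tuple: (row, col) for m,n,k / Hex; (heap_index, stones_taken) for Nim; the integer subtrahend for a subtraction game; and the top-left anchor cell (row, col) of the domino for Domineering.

O's best at [XO/OX/.X/..]: (3,1)

[XO/OX/.X/..] O move#1: (2,0):-1/XO/OX/OX/.., (3,0):-1/XO/OX/.X/O., (3,1):+0/XO/OX/.X/.O*
[XO/OX/.X/.O] X move#2: (2,0):+0/XO/OX/XX/.O*, (3,0):+0/XO/OX/.X/XO
[XO/OX/XX/.O] O move#3: (3,0):+0/XO/OX/XX/OO*
[XO/OX/XX/OO] end (terminal +0, X#4); searched XO/OX/.X/.. to 8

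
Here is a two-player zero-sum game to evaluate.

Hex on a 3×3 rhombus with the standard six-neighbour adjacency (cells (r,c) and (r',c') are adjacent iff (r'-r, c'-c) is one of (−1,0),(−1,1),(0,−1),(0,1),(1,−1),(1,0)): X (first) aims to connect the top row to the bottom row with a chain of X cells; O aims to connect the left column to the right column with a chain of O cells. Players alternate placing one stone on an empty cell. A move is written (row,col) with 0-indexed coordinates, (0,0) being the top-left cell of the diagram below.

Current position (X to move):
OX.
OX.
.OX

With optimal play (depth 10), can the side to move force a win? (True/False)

[OX./OX./.OX] X move#1: (0,2):+1/OXX/OX./.OX*, (1,2):+1/OX./OXX/.OX, (2,0):+1/OX./OX./XOX
[OXX/OX./.OX] O move#2: (1,2):-1/OXX/OXO/.OX*, (2,0):-1/OXX/OX./OOX
[OXX/OXO/.OX] X move#3: (2,0):+1/OXX/OXO/XOX*
[OXX/OXO/XOX] end (terminal -1, O#4); searched OX./OX./.OX to 10

X winning at [OX./OX./.OX]: True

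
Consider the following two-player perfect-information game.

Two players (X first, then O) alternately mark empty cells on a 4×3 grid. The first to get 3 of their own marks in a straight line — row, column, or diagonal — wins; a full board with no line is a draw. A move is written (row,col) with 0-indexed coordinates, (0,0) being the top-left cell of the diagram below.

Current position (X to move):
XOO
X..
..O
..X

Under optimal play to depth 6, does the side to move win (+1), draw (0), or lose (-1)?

ply 1, X at XOO/X../..O/..X | (1,1)=-1→XOO/XX./..O/..X; (1,2)=+1→XOO/X.X/..O/..X*; (2,0)=+1→XOO/X../X.O/..X; (2,1)=+1→XOO/X../.XO/..X; (3,0)=-1→XOO/X../..O/X.X; (3,1)=-1→XOO/X../..O/.XX
ply 2, O at XOO/X.X/..O/..X | (1,1)=-1→XOO/XOX/..O/..X*; (2,0)=-1→XOO/X.X/O.O/..X; (2,1)=-1→XOO/X.X/.OO/..X; (3,0)=-1→XOO/X.X/..O/O.X; (3,1)=-1→XOO/X.X/..O/.OX
ply 3, X at XOO/XOX/..O/..X | (2,0)=+1→XOO/XOX/X.O/..X*; (2,1)=+1→XOO/XOX/.XO/..X; (3,0)=-1→XOO/XOX/..O/X.X; (3,1)=-1→XOO/XOX/..O/.XX
ply 4: XOO/XOX/X.O/..X is terminal -1 (O); from XOO/X../..O/..X depth 6

value(XOO/X../..O/..X, X) = +1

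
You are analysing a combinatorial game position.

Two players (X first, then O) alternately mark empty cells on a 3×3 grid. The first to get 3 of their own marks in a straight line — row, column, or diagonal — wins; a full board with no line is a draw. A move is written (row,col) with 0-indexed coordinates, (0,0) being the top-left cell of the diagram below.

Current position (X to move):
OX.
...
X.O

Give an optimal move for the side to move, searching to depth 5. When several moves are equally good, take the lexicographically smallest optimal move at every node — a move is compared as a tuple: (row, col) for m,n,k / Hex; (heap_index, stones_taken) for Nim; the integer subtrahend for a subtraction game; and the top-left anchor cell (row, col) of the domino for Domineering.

p1 X@[OX./.../X.O]: (0,2)[OXX/.../X.O]-1 (1,0)[OX./X../X.O]-1 (1,1)[OX./.X./X.O]+1* (1,2)[OX./..X/X.O]-1 (2,1)[OX./.../XXO]-1
p2 O@[OX./.X./X.O]: (0,2)[OXO/.X./X.O]-1* (1,0)[OX./OX./X.O]-1 (1,2)[OX./.XO/X.O]-1 (2,1)[OX./.X./XOO]-1
p3 X@[OXO/.X./X.O]: (1,0)[OXO/XX./X.O]-1 (1,2)[OXO/.XX/X.O]+1* (2,1)[OXO/.X./XXO]+1
p4 O@[OXO/.XX/X.O]: (1,0)[OXO/OXX/X.O]-1* (2,1)[OXO/.XX/XOO]-1
p5 X@[OXO/OXX/X.O]: (2,1)[OXO/OXX/XXO]+1*
p6 O@[OXO/OXX/XXO] terminal -1; root [OX./.../X.O] d5

X's best at [OX./.../X.O]: (1,1)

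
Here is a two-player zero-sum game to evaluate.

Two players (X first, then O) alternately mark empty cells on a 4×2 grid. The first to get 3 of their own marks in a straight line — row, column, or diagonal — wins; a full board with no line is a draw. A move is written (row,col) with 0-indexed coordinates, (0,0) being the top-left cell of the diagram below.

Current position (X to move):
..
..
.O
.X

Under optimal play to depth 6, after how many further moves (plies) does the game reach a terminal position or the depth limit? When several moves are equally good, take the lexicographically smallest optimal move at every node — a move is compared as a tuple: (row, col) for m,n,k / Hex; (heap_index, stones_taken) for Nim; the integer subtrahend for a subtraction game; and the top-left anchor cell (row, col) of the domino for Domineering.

PV length from [../../.O/.X]: 6 plies

ply 1, X at ../../.O/.X | (0,0)=+0→X./../.O/.X*; (0,1)=+0→.X/../.O/.X; (1,0)=+0→../X./.O/.X; (1,1)=+0→../.X/.O/.X; (2,0)=+0→../../XO/.X; (3,0)=+0→../../.O/XX
ply 2, O at X./../.O/.X | (0,1)=+0→XO/../.O/.X*; (1,0)=+0→X./O./.O/.X; (1,1)=+0→X./.O/.O/.X; (2,0)=+0→X./../OO/.X; (3,0)=+0→X./../.O/OX
ply 3, X at XO/../.O/.X | (1,0)=-1→XO/X./.O/.X; (1,1)=+0→XO/.X/.O/.X*; (2,0)=-1→XO/../XO/.X; (3,0)=-1→XO/../.O/XX
ply 4, O at XO/.X/.O/.X | (1,0)=+0→XO/OX/.O/.X*; (2,0)=+0→XO/.X/OO/.X; (3,0)=+0→XO/.X/.O/OX
ply 5, X at XO/OX/.O/.X | (2,0)=+0→XO/OX/XO/.X*; (3,0)=+0→XO/OX/.O/XX
ply 6, O at XO/OX/XO/.X | (3,0)=+0→XO/OX/XO/OX*
ply 7: XO/OX/XO/OX is terminal +0 (X); from ../../.O/.X depth 6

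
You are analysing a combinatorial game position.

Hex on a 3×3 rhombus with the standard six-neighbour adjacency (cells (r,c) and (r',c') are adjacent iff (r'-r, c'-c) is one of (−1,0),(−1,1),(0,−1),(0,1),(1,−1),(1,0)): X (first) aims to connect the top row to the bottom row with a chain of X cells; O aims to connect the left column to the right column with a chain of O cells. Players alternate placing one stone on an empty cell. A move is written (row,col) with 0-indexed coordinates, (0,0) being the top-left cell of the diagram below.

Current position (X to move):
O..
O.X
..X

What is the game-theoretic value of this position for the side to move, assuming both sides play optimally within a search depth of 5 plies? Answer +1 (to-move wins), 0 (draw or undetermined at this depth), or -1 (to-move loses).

value(O../O.X/..X, X) = +1

ply 1, X at O../O.X/..X | (0,1)=+1→OX./O.X/..X*; (0,2)=+1→O.X/O.X/..X; (1,1)=+1→O../OXX/..X; (2,0)=-1→O../O.X/X.X; (2,1)=-1→O../O.X/.XX
ply 2, O at OX./O.X/..X | (0,2)=-1→OXO/O.X/..X*; (1,1)=-1→OX./OOX/..X; (2,0)=-1→OX./O.X/O.X; (2,1)=-1→OX./O.X/.OX
ply 3, X at OXO/O.X/..X | (1,1)=+1→OXO/OXX/..X*; (2,0)=-1→OXO/O.X/X.X; (2,1)=-1→OXO/O.X/.XX
ply 4: OXO/OXX/..X is terminal -1 (O); from O../O.X/..X depth 5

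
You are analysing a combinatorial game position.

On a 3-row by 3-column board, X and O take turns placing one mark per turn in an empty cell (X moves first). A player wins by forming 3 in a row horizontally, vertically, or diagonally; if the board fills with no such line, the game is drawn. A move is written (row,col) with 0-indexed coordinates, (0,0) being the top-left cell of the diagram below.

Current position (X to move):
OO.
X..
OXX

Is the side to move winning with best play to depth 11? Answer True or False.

[OO./X../OXX] X move#1: (0,2):+0/OOX/X../OXX*, (1,1):-1/OO./XX./OXX, (1,2):-1/OO./X.X/OXX
[OOX/X../OXX] O move#2: (1,1):-1/OOX/XO./OXX, (1,2):+0/OOX/X.O/OXX*
[OOX/X.O/OXX] X move#3: (1,1):+0/OOX/XXO/OXX*
[OOX/XXO/OXX] end (terminal +0, O#4); searched OO./X../OXX to 11

X winning at [OO./X../OXX]: False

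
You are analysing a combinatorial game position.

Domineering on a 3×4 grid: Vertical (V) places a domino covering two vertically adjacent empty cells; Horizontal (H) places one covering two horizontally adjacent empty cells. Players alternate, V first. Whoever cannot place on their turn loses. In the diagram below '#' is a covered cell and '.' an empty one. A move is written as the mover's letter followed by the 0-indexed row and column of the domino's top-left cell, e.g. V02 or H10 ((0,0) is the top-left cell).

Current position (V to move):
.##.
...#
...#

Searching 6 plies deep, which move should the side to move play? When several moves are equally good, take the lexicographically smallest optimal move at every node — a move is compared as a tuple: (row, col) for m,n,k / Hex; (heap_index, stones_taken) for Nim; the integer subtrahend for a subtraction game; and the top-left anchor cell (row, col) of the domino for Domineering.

ply 1, V at .##./...#/...# | V00=-1→###./#..#/...#; V10=-1→.##./#..#/#..#; V11=+1→.##./.#.#/.#.#*; V12=-1→.##./..##/..##
ply 2: .##./.#.#/.#.# is terminal -1 (H); from .##./...#/...# depth 6

V's best at [.##./...#/...#]: V11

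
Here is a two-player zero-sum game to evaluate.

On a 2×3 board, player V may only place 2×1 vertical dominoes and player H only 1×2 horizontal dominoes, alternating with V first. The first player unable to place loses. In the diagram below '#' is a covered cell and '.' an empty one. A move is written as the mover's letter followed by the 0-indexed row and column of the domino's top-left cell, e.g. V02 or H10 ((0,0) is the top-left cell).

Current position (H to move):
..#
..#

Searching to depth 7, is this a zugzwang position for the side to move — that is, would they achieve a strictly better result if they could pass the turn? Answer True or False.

ply 1, H at ..#/..# | H00=+1→###/..#*; H10=+1→..#/###
ply 2: ###/..# is terminal -1 (V); from ..#/..# depth 7
suppose H passes — search the same position with V to move:
pass> ply 1, V at ..#/..# | V00=+1→#.#/#.#*; V01=+1→.##/.##
pass> ply 2: #.#/#.# is terminal -1 (H); from ..#/..# depth 7
for H: play +1, pass -1

zugzwang(..#/..#, H) = False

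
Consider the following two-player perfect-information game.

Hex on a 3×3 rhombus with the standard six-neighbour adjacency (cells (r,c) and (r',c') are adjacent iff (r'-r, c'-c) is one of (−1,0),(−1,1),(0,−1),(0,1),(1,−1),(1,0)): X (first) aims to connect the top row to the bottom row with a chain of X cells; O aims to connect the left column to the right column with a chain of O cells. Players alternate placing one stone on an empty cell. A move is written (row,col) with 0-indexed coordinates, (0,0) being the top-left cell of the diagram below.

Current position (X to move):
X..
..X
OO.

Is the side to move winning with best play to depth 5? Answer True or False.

p1 X@[X../..X/OO.]: (0,1)[XX./..X/OO.]-1 (0,2)[X.X/..X/OO.]-1 (1,0)[X../X.X/OO.]-1 (1,1)[X../.XX/OO.]-1 (2,2)[X../..X/OOX]+1*
p2 O@[X../..X/OOX]: (0,1)[XO./..X/OOX]-1* (0,2)[X.O/..X/OOX]-1 (1,0)[X../O.X/OOX]-1 (1,1)[X../.OX/OOX]-1
p3 X@[XO./..X/OOX]: (0,2)[XOX/..X/OOX]+1* (1,0)[XO./X.X/OOX]+1 (1,1)[XO./.XX/OOX]+1
p4 O@[XOX/..X/OOX] terminal -1; root [X../..X/OO.] d5

X winning at [X../..X/OO.]: True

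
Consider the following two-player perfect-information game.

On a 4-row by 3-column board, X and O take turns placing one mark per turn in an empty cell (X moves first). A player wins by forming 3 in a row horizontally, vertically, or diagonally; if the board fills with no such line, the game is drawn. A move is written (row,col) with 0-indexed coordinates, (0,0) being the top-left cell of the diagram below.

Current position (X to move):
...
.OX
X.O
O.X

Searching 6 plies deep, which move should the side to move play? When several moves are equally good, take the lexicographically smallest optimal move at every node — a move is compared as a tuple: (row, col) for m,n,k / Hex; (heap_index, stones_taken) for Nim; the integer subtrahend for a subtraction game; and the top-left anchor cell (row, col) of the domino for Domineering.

X's best at [.../.OX/X.O/O.X]: (0,0)

[.../.OX/X.O/O.X] X move#1: (0,0):+0/X../.OX/X.O/O.X*, (0,1):-1/.X./.OX/X.O/O.X, (0,2):-1/..X/.OX/X.O/O.X, (1,0):-1/.../XOX/X.O/O.X, (2,1):-1/.../.OX/XXO/O.X, (3,1):-1/.../.OX/X.O/OXX
[X../.OX/X.O/O.X] O move#2: (0,1):-1/XO./.OX/X.O/O.X, (0,2):-1/X.O/.OX/X.O/O.X, (1,0):+0/X../OOX/X.O/O.X*, (2,1):-1/X../.OX/XOO/O.X, (3,1):-1/X../.OX/X.O/OOX
[X../OOX/X.O/O.X] X move#3: (0,1):+0/XX./OOX/X.O/O.X*, (0,2):+0/X.X/OOX/X.O/O.X, (2,1):+0/X../OOX/XXO/O.X, (3,1):+0/X../OOX/X.O/OXX
[XX./OOX/X.O/O.X] O move#4: (0,2):+0/XXO/OOX/X.O/O.X*, (2,1):-1/XX./OOX/XOO/O.X, (3,1):-1/XX./OOX/X.O/OOX
[XXO/OOX/X.O/O.X] X move#5: (2,1):+0/XXO/OOX/XXO/O.X*, (3,1):+0/XXO/OOX/X.O/OXX
[XXO/OOX/XXO/O.X] O move#6: (3,1):+0/XXO/OOX/XXO/OOX*
[XXO/OOX/XXO/OOX] end (terminal +0, X#7); searched .../.OX/X.O/O.X to 6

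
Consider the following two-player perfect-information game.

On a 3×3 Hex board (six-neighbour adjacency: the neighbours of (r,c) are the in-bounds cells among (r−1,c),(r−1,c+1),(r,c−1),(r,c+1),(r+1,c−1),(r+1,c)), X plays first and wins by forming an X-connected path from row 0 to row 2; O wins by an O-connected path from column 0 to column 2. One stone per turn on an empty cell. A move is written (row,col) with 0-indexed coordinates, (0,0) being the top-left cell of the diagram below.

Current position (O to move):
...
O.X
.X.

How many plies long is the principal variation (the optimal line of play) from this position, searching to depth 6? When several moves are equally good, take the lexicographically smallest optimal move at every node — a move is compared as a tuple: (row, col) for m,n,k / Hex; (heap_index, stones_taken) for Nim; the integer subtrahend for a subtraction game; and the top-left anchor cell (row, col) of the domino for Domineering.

[.../O.X/.X.] O move#1: (0,0):-1/O../O.X/.X., (0,1):-1/.O./O.X/.X., (0,2):+1/..O/O.X/.X.*, (1,1):-1/.../OOX/.X., (2,0):-1/.../O.X/OX., (2,2):-1/.../O.X/.XO
[..O/O.X/.X.] X move#2: (0,0):-1/X.O/O.X/.X.*, (0,1):-1/.XO/O.X/.X., (1,1):-1/..O/OXX/.X., (2,0):-1/..O/O.X/XX., (2,2):-1/..O/O.X/.XX
[X.O/O.X/.X.] O move#3: (0,1):+1/XOO/O.X/.X.*, (1,1):+1/X.O/OOX/.X., (2,0):+1/X.O/O.X/OX., (2,2):+1/X.O/O.X/.XO
[XOO/O.X/.X.] end (terminal -1, X#4); searched .../O.X/.X. to 6

PV length from [.../O.X/.X.]: 3 plies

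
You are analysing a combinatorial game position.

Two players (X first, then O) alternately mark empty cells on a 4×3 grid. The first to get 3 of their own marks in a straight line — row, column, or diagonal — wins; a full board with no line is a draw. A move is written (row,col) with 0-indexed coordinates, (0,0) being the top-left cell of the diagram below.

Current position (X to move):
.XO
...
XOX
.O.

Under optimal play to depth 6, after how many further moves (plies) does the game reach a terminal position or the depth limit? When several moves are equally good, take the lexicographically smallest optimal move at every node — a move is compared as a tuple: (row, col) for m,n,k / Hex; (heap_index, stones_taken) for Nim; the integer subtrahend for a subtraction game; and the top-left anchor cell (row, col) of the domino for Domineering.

PV length from [.XO/.../XOX/.O.]: 5 plies

ply 1, X at .XO/.../XOX/.O. | (0,0)=-1→XXO/.../XOX/.O.; (1,0)=-1→.XO/X../XOX/.O.; (1,1)=+1→.XO/.X./XOX/.O.*; (1,2)=-1→.XO/..X/XOX/.O.; (3,0)=-1→.XO/.../XOX/XO.; (3,2)=-1→.XO/.../XOX/.OX
ply 2, O at .XO/.X./XOX/.O. | (0,0)=-1→OXO/.X./XOX/.O.*; (1,0)=-1→.XO/OX./XOX/.O.; (1,2)=-1→.XO/.XO/XOX/.O.; (3,0)=-1→.XO/.X./XOX/OO.; (3,2)=-1→.XO/.X./XOX/.OO
ply 3, X at OXO/.X./XOX/.O. | (1,0)=+1→OXO/XX./XOX/.O.*; (1,2)=+1→OXO/.XX/XOX/.O.; (3,0)=+0→OXO/.X./XOX/XO.; (3,2)=+0→OXO/.X./XOX/.OX
ply 4, O at OXO/XX./XOX/.O. | (1,2)=-1→OXO/XXO/XOX/.O.*; (3,0)=-1→OXO/XX./XOX/OO.; (3,2)=-1→OXO/XX./XOX/.OO
ply 5, X at OXO/XXO/XOX/.O. | (3,0)=+1→OXO/XXO/XOX/XO.*; (3,2)=-1→OXO/XXO/XOX/.OX
ply 6: OXO/XXO/XOX/XO. is terminal -1 (O); from .XO/.../XOX/.O. depth 6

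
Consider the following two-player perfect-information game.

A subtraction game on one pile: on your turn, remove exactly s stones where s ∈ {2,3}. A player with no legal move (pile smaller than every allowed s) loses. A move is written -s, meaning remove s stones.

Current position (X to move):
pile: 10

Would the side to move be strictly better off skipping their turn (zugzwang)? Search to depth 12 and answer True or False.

zugzwang(10, X) = True

[10] X move#1: -2:-1/8*, -3:-1/7
[8] O move#2: -2:+1/6*, -3:+1/5
[6] X move#3: -2:-1/4*, -3:-1/3
[4] O move#4: -2:-1/2, -3:+1/1*
[1] end (terminal -1, X#5); searched 10 to 12
suppose X passes — search the same position with O to move:
pass> [10] O move#1: -2:-1/8*, -3:-1/7
pass> [8] X move#2: -2:+1/6*, -3:+1/5
pass> [6] O move#3: -2:-1/4*, -3:-1/3
pass> [4] X move#4: -2:-1/2, -3:+1/1*
pass> [1] end (terminal -1, O#5); searched 10 to 12
for X: play -1, pass +1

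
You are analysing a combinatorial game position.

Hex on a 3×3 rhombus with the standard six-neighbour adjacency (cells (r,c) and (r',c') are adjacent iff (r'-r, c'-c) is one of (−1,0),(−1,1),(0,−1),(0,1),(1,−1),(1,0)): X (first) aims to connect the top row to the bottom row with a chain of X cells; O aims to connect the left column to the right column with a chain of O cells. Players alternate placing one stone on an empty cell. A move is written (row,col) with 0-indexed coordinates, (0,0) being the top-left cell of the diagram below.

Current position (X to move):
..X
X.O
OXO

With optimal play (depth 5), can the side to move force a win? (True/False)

[..X/X.O/OXO] X move#1: (0,0):-1/X.X/X.O/OXO, (0,1):-1/.XX/X.O/OXO, (1,1):+1/..X/XXO/OXO*
[..X/XXO/OXO] end (terminal -1, O#2); searched ..X/X.O/OXO to 5

X winning at [..X/X.O/OXO]: True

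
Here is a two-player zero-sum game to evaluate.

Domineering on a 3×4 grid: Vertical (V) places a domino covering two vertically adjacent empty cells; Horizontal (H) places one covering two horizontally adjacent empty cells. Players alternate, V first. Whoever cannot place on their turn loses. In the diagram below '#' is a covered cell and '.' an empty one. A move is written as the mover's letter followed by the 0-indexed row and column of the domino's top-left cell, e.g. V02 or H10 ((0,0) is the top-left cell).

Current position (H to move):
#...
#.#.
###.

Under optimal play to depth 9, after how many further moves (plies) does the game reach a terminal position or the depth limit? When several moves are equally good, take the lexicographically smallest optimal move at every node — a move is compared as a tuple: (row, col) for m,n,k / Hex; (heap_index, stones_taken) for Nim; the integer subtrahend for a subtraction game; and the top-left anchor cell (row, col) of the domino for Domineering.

PV length from [#.../#.#./###.]: 2 plies

ply 1, H at #.../#.#./###. | H01=-1→###./#.#./###.*; H02=-1→#.##/#.#./###.
ply 2, V at ###./#.#./###. | V03=+1→####/#.##/###.*; V13=+1→###./#.##/####
ply 3: ####/#.##/###. is terminal -1 (H); from #.../#.#./###. depth 9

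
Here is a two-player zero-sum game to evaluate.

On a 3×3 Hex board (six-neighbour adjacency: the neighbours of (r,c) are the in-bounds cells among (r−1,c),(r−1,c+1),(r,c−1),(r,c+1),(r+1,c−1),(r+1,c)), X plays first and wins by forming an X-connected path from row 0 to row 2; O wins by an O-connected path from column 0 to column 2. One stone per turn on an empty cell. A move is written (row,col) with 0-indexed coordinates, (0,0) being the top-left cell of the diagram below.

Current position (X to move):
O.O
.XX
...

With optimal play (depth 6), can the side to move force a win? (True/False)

X winning at [O.O/.XX/...]: True

[O.O/.XX/...] X move#1: (0,1):+1/OXO/.XX/...*, (1,0):-1/O.O/XXX/..., (2,0):-1/O.O/.XX/X.., (2,1):-1/O.O/.XX/.X., (2,2):-1/O.O/.XX/..X
[OXO/.XX/...] O move#2: (1,0):-1/OXO/OXX/...*, (2,0):-1/OXO/.XX/O.., (2,1):-1/OXO/.XX/.O., (2,2):-1/OXO/.XX/..O
[OXO/OXX/...] X move#3: (2,0):+1/OXO/OXX/X..*, (2,1):+1/OXO/OXX/.X., (2,2):+1/OXO/OXX/..X
[OXO/OXX/X..] end (terminal -1, O#4); searched O.O/.XX/... to 6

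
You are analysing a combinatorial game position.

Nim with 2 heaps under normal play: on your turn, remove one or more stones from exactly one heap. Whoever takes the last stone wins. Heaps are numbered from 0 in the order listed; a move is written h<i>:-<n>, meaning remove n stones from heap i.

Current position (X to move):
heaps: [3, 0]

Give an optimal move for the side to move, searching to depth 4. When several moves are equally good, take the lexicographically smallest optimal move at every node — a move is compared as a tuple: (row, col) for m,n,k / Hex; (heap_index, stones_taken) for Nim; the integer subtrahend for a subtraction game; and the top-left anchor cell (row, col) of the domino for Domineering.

X's best at [(3,0)]: h0:-3

p1 X@[(3,0)]: h0:-1[(2,0)]-1 h0:-2[(1,0)]-1 h0:-3[(0,0)]+1*
p2 O@[(0,0)] terminal -1; root [(3,0)] d4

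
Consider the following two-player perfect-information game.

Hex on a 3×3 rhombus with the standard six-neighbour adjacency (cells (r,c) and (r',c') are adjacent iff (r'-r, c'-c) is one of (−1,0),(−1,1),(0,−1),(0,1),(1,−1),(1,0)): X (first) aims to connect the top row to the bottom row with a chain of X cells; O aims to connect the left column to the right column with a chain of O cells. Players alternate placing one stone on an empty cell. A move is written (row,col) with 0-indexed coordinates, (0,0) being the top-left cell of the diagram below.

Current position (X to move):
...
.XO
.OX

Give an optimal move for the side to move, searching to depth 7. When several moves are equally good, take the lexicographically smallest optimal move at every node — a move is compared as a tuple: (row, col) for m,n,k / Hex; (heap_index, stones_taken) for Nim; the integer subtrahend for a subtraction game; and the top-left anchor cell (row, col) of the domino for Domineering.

X's best at [.../.XO/.OX]: (2,0)

ply 1, X at .../.XO/.OX | (0,0)=-1→X../.XO/.OX; (0,1)=-1→.X./.XO/.OX; (0,2)=-1→..X/.XO/.OX; (1,0)=-1→.../XXO/.OX; (2,0)=+1→.../.XO/XOX*
ply 2, O at .../.XO/XOX | (0,0)=-1→O../.XO/XOX*; (0,1)=-1→.O./.XO/XOX; (0,2)=-1→..O/.XO/XOX; (1,0)=-1→.../OXO/XOX
ply 3, X at O../.XO/XOX | (0,1)=+1→OX./.XO/XOX*; (0,2)=+1→O.X/.XO/XOX; (1,0)=+1→O../XXO/XOX
ply 4: OX./.XO/XOX is terminal -1 (O); from .../.XO/.OX depth 7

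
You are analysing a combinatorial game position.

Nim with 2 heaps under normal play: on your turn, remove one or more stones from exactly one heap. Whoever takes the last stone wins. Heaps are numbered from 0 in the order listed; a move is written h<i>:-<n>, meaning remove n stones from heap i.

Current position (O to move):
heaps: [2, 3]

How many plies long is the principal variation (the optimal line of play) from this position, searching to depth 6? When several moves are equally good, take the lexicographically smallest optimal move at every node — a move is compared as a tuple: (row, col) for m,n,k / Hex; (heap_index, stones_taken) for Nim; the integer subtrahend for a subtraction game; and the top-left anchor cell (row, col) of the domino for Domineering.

p1 O@[(2,3)]: h0:-1[(1,3)]-1 h0:-2[(0,3)]-1 h1:-1[(2,2)]+1* h1:-2[(2,1)]-1 h1:-3[(2,0)]-1
p2 X@[(2,2)]: h0:-1[(1,2)]-1* h0:-2[(0,2)]-1 h1:-1[(2,1)]-1 h1:-2[(2,0)]-1
p3 O@[(1,2)]: h0:-1[(0,2)]-1 h1:-1[(1,1)]+1* h1:-2[(1,0)]-1
p4 X@[(1,1)]: h0:-1[(0,1)]-1* h1:-1[(1,0)]-1
p5 O@[(0,1)]: h1:-1[(0,0)]+1*
p6 X@[(0,0)] terminal -1; root [(2,3)] d6

PV length from [(2,3)]: 5 plies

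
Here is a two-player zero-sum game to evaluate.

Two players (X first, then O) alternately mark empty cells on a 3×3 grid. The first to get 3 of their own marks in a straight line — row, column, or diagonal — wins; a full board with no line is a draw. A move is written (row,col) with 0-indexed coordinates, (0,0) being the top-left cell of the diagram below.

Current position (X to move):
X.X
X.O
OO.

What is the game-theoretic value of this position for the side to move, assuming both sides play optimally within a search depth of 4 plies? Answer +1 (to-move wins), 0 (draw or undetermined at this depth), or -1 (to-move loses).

value(X.X/X.O/OO., X) = +1

[X.X/X.O/OO.] X move#1: (0,1):+1/XXX/X.O/OO.*, (1,1):-1/X.X/XXO/OO., (2,2):+1/X.X/X.O/OOX
[XXX/X.O/OO.] end (terminal -1, O#2); searched X.X/X.O/OO. to 4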